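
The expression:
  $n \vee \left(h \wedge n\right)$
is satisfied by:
  {n: True}


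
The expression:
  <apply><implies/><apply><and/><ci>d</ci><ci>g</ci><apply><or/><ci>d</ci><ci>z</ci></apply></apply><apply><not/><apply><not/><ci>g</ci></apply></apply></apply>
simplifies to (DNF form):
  <true/>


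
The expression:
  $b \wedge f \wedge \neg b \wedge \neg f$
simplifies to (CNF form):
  $\text{False}$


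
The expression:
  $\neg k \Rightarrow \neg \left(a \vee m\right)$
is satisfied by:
  {k: True, m: False, a: False}
  {a: True, k: True, m: False}
  {k: True, m: True, a: False}
  {a: True, k: True, m: True}
  {a: False, m: False, k: False}


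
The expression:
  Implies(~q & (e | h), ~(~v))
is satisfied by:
  {q: True, v: True, e: False, h: False}
  {q: True, v: True, h: True, e: False}
  {q: True, v: True, e: True, h: False}
  {q: True, v: True, h: True, e: True}
  {q: True, e: False, h: False, v: False}
  {q: True, h: True, e: False, v: False}
  {q: True, e: True, h: False, v: False}
  {q: True, h: True, e: True, v: False}
  {v: True, e: False, h: False, q: False}
  {h: True, v: True, e: False, q: False}
  {v: True, e: True, h: False, q: False}
  {h: True, v: True, e: True, q: False}
  {v: False, e: False, h: False, q: False}


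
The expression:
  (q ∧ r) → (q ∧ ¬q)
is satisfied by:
  {q: False, r: False}
  {r: True, q: False}
  {q: True, r: False}


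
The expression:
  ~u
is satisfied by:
  {u: False}


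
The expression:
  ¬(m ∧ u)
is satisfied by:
  {u: False, m: False}
  {m: True, u: False}
  {u: True, m: False}


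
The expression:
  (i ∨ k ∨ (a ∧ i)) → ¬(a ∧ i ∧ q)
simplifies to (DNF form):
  ¬a ∨ ¬i ∨ ¬q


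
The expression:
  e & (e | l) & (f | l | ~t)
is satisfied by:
  {l: True, f: True, e: True, t: False}
  {l: True, e: True, f: False, t: False}
  {f: True, e: True, l: False, t: False}
  {e: True, l: False, f: False, t: False}
  {t: True, l: True, e: True, f: True}
  {t: True, l: True, e: True, f: False}
  {t: True, e: True, f: True, l: False}


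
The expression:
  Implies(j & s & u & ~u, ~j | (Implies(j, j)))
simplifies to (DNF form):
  True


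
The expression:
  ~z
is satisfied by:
  {z: False}


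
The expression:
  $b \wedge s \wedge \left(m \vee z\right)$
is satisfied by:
  {b: True, z: True, m: True, s: True}
  {b: True, z: True, s: True, m: False}
  {b: True, m: True, s: True, z: False}


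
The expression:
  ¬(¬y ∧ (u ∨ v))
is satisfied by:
  {y: True, v: False, u: False}
  {y: True, u: True, v: False}
  {y: True, v: True, u: False}
  {y: True, u: True, v: True}
  {u: False, v: False, y: False}


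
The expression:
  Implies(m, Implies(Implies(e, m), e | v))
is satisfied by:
  {v: True, e: True, m: False}
  {v: True, e: False, m: False}
  {e: True, v: False, m: False}
  {v: False, e: False, m: False}
  {v: True, m: True, e: True}
  {v: True, m: True, e: False}
  {m: True, e: True, v: False}


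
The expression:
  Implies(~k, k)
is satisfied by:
  {k: True}


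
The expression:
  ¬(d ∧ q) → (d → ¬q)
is always true.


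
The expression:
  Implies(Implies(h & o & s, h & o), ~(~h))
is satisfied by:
  {h: True}


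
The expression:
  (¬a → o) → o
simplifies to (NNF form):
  o ∨ ¬a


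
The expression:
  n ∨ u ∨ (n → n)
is always true.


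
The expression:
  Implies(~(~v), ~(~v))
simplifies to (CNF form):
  True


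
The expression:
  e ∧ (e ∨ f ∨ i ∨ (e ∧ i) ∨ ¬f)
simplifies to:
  e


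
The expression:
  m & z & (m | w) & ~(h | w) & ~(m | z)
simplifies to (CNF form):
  False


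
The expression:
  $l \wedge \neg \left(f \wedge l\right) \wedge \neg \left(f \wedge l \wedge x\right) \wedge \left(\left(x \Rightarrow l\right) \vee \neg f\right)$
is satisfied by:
  {l: True, f: False}


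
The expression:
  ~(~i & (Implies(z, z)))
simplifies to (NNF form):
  i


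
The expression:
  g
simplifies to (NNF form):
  g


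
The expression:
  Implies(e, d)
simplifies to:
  d | ~e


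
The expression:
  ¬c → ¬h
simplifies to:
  c ∨ ¬h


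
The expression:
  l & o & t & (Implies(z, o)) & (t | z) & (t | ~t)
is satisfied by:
  {t: True, o: True, l: True}


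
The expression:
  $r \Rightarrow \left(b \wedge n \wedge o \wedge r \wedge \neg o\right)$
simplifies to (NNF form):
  $\neg r$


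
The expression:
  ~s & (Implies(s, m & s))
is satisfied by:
  {s: False}


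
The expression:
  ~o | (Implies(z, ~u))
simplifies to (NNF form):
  ~o | ~u | ~z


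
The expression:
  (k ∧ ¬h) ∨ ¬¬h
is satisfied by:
  {k: True, h: True}
  {k: True, h: False}
  {h: True, k: False}


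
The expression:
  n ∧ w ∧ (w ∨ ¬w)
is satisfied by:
  {w: True, n: True}


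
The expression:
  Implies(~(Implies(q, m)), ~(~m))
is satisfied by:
  {m: True, q: False}
  {q: False, m: False}
  {q: True, m: True}


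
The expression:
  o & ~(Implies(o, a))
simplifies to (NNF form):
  o & ~a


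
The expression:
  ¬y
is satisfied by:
  {y: False}


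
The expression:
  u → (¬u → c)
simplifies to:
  True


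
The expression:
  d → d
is always true.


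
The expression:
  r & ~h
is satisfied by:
  {r: True, h: False}


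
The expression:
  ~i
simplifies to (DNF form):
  ~i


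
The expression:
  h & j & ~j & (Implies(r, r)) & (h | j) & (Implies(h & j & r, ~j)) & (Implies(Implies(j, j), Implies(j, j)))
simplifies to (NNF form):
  False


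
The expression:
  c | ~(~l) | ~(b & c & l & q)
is always true.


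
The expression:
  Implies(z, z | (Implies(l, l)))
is always true.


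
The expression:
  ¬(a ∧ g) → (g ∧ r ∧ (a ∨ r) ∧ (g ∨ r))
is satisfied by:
  {r: True, a: True, g: True}
  {r: True, g: True, a: False}
  {a: True, g: True, r: False}


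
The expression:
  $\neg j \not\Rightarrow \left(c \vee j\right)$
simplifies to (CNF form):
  $\neg c \wedge \neg j$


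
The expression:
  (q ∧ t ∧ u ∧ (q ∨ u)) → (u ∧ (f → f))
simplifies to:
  True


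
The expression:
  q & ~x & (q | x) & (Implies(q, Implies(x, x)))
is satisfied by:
  {q: True, x: False}


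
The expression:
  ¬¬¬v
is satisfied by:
  {v: False}


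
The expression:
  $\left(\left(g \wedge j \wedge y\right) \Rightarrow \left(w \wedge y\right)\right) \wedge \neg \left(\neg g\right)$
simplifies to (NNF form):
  $g \wedge \left(w \vee \neg j \vee \neg y\right)$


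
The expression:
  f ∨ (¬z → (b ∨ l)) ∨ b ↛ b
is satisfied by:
  {b: True, z: True, l: True, f: True}
  {b: True, z: True, l: True, f: False}
  {b: True, z: True, f: True, l: False}
  {b: True, z: True, f: False, l: False}
  {b: True, l: True, f: True, z: False}
  {b: True, l: True, f: False, z: False}
  {b: True, l: False, f: True, z: False}
  {b: True, l: False, f: False, z: False}
  {z: True, l: True, f: True, b: False}
  {z: True, l: True, f: False, b: False}
  {z: True, f: True, l: False, b: False}
  {z: True, f: False, l: False, b: False}
  {l: True, f: True, z: False, b: False}
  {l: True, z: False, f: False, b: False}
  {f: True, z: False, l: False, b: False}


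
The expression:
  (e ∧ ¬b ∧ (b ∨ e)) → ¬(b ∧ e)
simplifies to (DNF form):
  True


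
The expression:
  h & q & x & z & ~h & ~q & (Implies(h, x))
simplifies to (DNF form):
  False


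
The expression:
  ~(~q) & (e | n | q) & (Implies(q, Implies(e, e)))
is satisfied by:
  {q: True}


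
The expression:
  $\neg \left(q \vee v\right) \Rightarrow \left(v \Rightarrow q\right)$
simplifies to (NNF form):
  $\text{True}$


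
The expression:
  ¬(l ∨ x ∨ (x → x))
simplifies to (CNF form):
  False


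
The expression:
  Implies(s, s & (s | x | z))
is always true.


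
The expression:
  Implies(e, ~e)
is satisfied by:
  {e: False}


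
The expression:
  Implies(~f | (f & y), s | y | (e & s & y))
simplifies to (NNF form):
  f | s | y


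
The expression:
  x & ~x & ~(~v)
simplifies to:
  False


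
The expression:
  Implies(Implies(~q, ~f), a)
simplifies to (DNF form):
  a | (f & ~q)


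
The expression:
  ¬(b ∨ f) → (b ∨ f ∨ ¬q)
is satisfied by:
  {b: True, f: True, q: False}
  {b: True, f: False, q: False}
  {f: True, b: False, q: False}
  {b: False, f: False, q: False}
  {b: True, q: True, f: True}
  {b: True, q: True, f: False}
  {q: True, f: True, b: False}


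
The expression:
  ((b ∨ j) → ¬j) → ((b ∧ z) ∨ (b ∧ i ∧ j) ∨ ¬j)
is always true.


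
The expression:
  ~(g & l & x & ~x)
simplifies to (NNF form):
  True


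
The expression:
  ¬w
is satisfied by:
  {w: False}


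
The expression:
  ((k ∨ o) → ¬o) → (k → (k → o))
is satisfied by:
  {o: True, k: False}
  {k: False, o: False}
  {k: True, o: True}


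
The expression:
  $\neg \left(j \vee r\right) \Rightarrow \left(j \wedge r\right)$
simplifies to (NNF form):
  $j \vee r$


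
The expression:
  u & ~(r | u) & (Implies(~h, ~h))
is never true.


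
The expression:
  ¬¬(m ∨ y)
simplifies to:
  m ∨ y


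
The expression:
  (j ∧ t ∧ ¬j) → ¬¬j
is always true.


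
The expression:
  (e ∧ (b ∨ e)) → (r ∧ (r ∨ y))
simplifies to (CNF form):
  r ∨ ¬e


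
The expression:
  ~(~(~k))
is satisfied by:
  {k: False}


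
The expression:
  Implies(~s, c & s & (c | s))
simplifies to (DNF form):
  s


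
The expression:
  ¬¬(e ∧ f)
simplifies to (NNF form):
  e ∧ f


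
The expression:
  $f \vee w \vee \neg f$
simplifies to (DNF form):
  $\text{True}$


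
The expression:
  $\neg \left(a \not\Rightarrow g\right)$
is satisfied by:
  {g: True, a: False}
  {a: False, g: False}
  {a: True, g: True}


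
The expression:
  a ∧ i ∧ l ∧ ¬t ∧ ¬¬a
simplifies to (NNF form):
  a ∧ i ∧ l ∧ ¬t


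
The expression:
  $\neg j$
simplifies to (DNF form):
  $\neg j$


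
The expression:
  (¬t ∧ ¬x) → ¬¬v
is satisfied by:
  {x: True, t: True, v: True}
  {x: True, t: True, v: False}
  {x: True, v: True, t: False}
  {x: True, v: False, t: False}
  {t: True, v: True, x: False}
  {t: True, v: False, x: False}
  {v: True, t: False, x: False}


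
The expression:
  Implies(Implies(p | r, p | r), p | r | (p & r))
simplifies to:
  p | r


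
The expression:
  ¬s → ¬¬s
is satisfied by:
  {s: True}


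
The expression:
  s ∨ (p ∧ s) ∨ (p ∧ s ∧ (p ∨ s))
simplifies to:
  s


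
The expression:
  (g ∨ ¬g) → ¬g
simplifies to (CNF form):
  ¬g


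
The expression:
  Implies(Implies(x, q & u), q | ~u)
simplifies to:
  q | x | ~u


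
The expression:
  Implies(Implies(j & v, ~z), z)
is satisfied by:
  {z: True}


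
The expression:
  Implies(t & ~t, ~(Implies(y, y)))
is always true.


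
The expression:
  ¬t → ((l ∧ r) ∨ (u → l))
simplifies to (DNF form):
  l ∨ t ∨ ¬u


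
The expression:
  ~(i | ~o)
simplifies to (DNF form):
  o & ~i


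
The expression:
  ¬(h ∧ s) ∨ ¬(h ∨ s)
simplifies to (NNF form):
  ¬h ∨ ¬s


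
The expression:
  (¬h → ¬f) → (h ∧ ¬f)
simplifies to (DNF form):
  (f ∧ ¬h) ∨ (h ∧ ¬f)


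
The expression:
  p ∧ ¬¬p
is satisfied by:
  {p: True}


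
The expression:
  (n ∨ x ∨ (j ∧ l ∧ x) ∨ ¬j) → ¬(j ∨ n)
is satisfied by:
  {n: False, x: False, j: False}
  {j: True, n: False, x: False}
  {x: True, n: False, j: False}


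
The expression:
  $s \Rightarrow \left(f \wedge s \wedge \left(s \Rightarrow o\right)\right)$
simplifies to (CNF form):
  $\left(f \vee \neg s\right) \wedge \left(o \vee \neg s\right)$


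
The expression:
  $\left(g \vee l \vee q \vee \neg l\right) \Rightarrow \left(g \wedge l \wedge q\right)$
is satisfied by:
  {g: True, q: True, l: True}


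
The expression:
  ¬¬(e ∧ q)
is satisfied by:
  {e: True, q: True}


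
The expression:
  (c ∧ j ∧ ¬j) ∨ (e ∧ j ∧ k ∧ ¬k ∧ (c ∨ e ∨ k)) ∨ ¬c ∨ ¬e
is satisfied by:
  {c: False, e: False}
  {e: True, c: False}
  {c: True, e: False}


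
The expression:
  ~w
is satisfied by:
  {w: False}


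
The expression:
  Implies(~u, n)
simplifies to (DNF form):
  n | u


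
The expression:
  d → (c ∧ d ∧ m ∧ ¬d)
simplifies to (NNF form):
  ¬d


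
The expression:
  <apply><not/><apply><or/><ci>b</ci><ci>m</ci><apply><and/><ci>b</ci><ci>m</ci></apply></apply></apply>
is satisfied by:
  {b: False, m: False}


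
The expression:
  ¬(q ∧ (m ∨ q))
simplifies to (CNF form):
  ¬q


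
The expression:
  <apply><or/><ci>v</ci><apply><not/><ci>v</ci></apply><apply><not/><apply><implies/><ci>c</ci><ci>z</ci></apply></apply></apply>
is always true.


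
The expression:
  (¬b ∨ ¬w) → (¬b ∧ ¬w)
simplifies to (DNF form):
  (b ∧ w) ∨ (¬b ∧ ¬w)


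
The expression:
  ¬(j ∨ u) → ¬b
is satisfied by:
  {u: True, j: True, b: False}
  {u: True, j: False, b: False}
  {j: True, u: False, b: False}
  {u: False, j: False, b: False}
  {b: True, u: True, j: True}
  {b: True, u: True, j: False}
  {b: True, j: True, u: False}


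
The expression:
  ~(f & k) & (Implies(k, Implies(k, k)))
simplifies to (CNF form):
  ~f | ~k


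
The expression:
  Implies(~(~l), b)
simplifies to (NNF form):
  b | ~l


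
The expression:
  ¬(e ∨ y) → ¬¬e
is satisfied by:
  {y: True, e: True}
  {y: True, e: False}
  {e: True, y: False}


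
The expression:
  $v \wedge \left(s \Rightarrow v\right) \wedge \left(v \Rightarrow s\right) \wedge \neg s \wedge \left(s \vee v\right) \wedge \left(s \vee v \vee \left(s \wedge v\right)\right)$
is never true.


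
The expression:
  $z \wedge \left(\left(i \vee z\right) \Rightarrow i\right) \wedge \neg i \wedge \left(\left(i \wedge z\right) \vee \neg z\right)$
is never true.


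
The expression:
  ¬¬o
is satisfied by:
  {o: True}


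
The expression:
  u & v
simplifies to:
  u & v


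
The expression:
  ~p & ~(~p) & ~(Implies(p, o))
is never true.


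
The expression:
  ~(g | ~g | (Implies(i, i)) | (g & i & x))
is never true.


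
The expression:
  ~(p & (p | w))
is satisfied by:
  {p: False}


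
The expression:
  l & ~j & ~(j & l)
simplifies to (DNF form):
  l & ~j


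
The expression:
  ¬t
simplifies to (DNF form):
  ¬t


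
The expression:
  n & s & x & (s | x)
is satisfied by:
  {s: True, x: True, n: True}


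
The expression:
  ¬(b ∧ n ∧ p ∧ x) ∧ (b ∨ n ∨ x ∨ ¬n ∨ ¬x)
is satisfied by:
  {x: False, p: False, n: False, b: False}
  {b: True, x: False, p: False, n: False}
  {n: True, x: False, p: False, b: False}
  {b: True, n: True, x: False, p: False}
  {p: True, b: False, x: False, n: False}
  {b: True, p: True, x: False, n: False}
  {n: True, p: True, b: False, x: False}
  {b: True, n: True, p: True, x: False}
  {x: True, n: False, p: False, b: False}
  {b: True, x: True, n: False, p: False}
  {n: True, x: True, b: False, p: False}
  {b: True, n: True, x: True, p: False}
  {p: True, x: True, n: False, b: False}
  {b: True, p: True, x: True, n: False}
  {n: True, p: True, x: True, b: False}


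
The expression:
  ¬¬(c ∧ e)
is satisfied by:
  {c: True, e: True}


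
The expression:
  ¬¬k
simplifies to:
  k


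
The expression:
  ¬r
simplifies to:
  ¬r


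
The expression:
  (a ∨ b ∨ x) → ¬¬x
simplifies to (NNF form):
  x ∨ (¬a ∧ ¬b)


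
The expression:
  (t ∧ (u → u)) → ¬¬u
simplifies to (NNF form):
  u ∨ ¬t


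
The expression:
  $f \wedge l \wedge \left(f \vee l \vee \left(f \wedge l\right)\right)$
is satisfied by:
  {f: True, l: True}


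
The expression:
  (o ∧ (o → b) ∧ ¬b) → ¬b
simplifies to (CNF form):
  True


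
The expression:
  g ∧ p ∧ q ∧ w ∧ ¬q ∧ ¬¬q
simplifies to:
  False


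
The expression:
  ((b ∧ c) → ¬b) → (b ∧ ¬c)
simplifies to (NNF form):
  b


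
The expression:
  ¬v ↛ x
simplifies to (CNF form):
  x ∨ ¬v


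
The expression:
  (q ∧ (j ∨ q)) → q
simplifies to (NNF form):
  True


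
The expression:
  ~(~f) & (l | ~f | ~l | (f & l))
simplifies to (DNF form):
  f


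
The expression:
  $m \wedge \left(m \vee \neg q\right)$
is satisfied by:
  {m: True}


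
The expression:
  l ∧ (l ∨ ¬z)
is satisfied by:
  {l: True}


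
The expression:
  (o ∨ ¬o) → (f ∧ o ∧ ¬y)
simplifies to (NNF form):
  f ∧ o ∧ ¬y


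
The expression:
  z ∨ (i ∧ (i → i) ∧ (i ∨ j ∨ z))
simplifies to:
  i ∨ z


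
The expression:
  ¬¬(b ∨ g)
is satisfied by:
  {b: True, g: True}
  {b: True, g: False}
  {g: True, b: False}


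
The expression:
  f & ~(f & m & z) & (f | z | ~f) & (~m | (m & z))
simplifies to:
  f & ~m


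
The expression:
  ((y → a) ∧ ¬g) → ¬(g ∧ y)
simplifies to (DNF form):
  True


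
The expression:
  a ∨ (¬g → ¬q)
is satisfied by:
  {a: True, g: True, q: False}
  {a: True, g: False, q: False}
  {g: True, a: False, q: False}
  {a: False, g: False, q: False}
  {a: True, q: True, g: True}
  {a: True, q: True, g: False}
  {q: True, g: True, a: False}


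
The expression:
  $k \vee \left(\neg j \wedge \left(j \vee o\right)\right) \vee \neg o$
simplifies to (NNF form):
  $k \vee \neg j \vee \neg o$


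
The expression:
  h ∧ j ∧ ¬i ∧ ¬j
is never true.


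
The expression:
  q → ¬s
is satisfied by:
  {s: False, q: False}
  {q: True, s: False}
  {s: True, q: False}


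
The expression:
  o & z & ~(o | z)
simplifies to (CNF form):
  False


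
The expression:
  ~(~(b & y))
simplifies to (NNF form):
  b & y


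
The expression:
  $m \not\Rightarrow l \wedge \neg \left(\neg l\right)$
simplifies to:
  $\text{False}$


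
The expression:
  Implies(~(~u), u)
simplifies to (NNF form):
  True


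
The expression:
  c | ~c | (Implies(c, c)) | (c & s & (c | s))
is always true.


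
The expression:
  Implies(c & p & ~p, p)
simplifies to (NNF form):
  True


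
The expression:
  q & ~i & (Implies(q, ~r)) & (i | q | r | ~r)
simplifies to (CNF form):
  q & ~i & ~r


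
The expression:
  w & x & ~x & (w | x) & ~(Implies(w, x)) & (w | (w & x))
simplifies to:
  False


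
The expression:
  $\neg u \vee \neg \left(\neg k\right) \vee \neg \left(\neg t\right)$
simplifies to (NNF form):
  $k \vee t \vee \neg u$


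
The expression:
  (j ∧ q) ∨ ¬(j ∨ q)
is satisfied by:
  {j: False, q: False}
  {q: True, j: True}


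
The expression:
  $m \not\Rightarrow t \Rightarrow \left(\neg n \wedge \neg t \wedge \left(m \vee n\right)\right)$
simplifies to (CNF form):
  $t \vee \neg m \vee \neg n$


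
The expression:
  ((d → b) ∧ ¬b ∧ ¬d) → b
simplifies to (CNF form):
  b ∨ d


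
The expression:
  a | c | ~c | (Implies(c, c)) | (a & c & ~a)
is always true.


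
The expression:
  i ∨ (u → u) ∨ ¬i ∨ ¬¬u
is always true.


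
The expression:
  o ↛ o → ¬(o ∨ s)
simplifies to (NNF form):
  True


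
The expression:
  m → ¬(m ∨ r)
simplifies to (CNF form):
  ¬m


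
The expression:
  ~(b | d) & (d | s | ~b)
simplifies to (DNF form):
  ~b & ~d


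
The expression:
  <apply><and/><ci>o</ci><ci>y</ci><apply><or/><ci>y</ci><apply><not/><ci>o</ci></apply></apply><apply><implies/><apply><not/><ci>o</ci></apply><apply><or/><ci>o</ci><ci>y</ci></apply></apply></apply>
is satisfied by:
  {o: True, y: True}


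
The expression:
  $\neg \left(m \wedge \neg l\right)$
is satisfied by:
  {l: True, m: False}
  {m: False, l: False}
  {m: True, l: True}


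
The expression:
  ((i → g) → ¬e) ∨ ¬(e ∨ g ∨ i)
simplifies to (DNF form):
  (i ∧ ¬g) ∨ ¬e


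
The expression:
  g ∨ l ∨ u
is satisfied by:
  {l: True, u: True, g: True}
  {l: True, u: True, g: False}
  {l: True, g: True, u: False}
  {l: True, g: False, u: False}
  {u: True, g: True, l: False}
  {u: True, g: False, l: False}
  {g: True, u: False, l: False}


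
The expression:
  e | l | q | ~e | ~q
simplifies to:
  True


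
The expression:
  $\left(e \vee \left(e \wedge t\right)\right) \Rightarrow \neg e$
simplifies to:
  $\neg e$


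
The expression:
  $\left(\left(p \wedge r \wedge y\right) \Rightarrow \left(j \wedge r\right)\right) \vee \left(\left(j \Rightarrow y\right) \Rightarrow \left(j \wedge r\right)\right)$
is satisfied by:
  {j: True, p: False, r: False, y: False}
  {j: False, p: False, r: False, y: False}
  {j: True, y: True, p: False, r: False}
  {y: True, j: False, p: False, r: False}
  {j: True, r: True, y: False, p: False}
  {r: True, y: False, p: False, j: False}
  {j: True, y: True, r: True, p: False}
  {y: True, r: True, j: False, p: False}
  {j: True, p: True, y: False, r: False}
  {p: True, y: False, r: False, j: False}
  {j: True, y: True, p: True, r: False}
  {y: True, p: True, j: False, r: False}
  {j: True, r: True, p: True, y: False}
  {r: True, p: True, y: False, j: False}
  {j: True, y: True, r: True, p: True}


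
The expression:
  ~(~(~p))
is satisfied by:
  {p: False}


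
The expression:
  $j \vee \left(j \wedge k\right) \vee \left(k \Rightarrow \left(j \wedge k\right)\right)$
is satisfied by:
  {j: True, k: False}
  {k: False, j: False}
  {k: True, j: True}


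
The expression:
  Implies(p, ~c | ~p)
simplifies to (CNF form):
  ~c | ~p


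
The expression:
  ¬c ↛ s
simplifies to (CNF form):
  ¬c ∧ ¬s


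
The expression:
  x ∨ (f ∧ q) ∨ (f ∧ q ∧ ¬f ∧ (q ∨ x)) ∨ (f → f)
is always true.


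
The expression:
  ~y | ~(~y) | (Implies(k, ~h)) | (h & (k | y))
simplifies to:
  True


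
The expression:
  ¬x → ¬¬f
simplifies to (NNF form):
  f ∨ x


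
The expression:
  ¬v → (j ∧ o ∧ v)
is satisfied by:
  {v: True}


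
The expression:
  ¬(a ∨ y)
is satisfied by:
  {y: False, a: False}


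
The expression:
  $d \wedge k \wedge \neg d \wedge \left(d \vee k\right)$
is never true.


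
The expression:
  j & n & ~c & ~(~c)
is never true.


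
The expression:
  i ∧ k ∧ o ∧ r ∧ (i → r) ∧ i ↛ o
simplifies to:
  False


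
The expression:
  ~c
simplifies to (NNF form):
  ~c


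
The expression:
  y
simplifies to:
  y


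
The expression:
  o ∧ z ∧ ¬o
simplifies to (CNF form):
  False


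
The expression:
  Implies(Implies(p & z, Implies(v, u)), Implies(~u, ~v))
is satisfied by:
  {z: True, u: True, p: True, v: False}
  {z: True, u: True, p: False, v: False}
  {u: True, p: True, v: False, z: False}
  {u: True, p: False, v: False, z: False}
  {z: True, p: True, v: False, u: False}
  {z: True, p: False, v: False, u: False}
  {p: True, z: False, v: False, u: False}
  {p: False, z: False, v: False, u: False}
  {z: True, u: True, v: True, p: True}
  {z: True, u: True, v: True, p: False}
  {u: True, v: True, p: True, z: False}
  {u: True, v: True, p: False, z: False}
  {z: True, v: True, p: True, u: False}


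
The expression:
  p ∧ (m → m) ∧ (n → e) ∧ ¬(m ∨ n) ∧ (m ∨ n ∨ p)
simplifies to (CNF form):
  p ∧ ¬m ∧ ¬n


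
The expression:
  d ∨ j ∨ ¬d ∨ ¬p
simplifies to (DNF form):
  True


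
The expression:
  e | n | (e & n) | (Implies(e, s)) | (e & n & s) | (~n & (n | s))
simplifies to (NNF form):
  True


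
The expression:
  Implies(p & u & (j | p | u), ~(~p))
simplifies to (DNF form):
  True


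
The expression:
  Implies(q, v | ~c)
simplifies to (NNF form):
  v | ~c | ~q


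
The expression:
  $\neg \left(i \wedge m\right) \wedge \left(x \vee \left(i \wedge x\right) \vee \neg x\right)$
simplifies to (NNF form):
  $\neg i \vee \neg m$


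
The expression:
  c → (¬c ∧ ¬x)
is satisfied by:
  {c: False}


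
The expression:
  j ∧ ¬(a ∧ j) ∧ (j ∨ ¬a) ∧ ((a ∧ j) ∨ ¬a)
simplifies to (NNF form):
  j ∧ ¬a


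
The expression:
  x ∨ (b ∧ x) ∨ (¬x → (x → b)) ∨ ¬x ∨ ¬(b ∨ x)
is always true.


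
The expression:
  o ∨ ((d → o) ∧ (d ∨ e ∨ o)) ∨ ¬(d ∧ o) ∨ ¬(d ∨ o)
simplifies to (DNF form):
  True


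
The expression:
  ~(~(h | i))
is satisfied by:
  {i: True, h: True}
  {i: True, h: False}
  {h: True, i: False}


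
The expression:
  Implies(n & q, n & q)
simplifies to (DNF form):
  True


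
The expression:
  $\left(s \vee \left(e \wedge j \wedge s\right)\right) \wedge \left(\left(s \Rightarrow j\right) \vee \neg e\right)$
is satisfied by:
  {j: True, s: True, e: False}
  {s: True, e: False, j: False}
  {e: True, j: True, s: True}


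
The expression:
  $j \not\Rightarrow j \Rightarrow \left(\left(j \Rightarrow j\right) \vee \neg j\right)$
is always true.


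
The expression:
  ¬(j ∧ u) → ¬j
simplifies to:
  u ∨ ¬j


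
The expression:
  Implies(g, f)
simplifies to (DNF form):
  f | ~g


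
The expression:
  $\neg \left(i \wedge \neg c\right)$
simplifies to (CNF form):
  $c \vee \neg i$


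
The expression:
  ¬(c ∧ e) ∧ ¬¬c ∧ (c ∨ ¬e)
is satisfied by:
  {c: True, e: False}


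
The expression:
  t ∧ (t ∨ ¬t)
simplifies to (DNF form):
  t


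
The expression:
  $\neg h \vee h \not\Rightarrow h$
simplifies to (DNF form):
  $\neg h$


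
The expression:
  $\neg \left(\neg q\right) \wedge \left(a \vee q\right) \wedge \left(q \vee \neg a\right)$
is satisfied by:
  {q: True}


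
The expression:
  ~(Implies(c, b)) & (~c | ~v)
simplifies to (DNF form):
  c & ~b & ~v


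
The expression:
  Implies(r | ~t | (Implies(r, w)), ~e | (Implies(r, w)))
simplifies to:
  w | ~e | ~r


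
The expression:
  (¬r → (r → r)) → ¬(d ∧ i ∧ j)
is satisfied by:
  {d: False, i: False, j: False}
  {j: True, d: False, i: False}
  {i: True, d: False, j: False}
  {j: True, i: True, d: False}
  {d: True, j: False, i: False}
  {j: True, d: True, i: False}
  {i: True, d: True, j: False}


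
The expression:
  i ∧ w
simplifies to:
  i ∧ w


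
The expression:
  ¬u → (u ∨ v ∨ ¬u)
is always true.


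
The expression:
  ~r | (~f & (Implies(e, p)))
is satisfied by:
  {p: True, f: False, e: False, r: False}
  {p: False, f: False, e: False, r: False}
  {p: True, e: True, f: False, r: False}
  {e: True, p: False, f: False, r: False}
  {p: True, f: True, e: False, r: False}
  {f: True, p: False, e: False, r: False}
  {p: True, e: True, f: True, r: False}
  {e: True, f: True, p: False, r: False}
  {r: True, p: True, f: False, e: False}
  {r: True, p: False, f: False, e: False}
  {r: True, p: True, e: True, f: False}


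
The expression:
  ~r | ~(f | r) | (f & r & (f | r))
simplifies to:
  f | ~r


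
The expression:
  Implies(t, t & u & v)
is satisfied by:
  {v: True, u: True, t: False}
  {v: True, u: False, t: False}
  {u: True, v: False, t: False}
  {v: False, u: False, t: False}
  {v: True, t: True, u: True}


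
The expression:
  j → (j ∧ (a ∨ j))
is always true.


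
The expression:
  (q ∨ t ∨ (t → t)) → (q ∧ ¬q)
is never true.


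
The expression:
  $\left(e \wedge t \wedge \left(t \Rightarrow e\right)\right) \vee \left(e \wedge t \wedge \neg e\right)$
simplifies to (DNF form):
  $e \wedge t$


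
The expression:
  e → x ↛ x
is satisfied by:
  {e: False}


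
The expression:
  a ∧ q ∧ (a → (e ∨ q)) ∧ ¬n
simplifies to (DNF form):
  a ∧ q ∧ ¬n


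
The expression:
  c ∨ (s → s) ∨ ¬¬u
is always true.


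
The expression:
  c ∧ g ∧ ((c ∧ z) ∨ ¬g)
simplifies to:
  c ∧ g ∧ z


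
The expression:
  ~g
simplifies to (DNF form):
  ~g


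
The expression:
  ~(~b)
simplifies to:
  b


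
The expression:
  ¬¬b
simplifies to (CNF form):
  b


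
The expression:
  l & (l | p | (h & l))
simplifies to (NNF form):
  l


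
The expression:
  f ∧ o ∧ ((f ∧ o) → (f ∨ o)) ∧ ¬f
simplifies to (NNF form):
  False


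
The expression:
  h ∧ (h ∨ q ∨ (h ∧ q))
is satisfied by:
  {h: True}


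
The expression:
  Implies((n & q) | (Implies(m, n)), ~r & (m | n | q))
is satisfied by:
  {q: True, m: True, r: False, n: False}
  {q: True, m: False, r: False, n: False}
  {m: True, q: False, r: False, n: False}
  {n: True, q: True, m: True, r: False}
  {n: True, q: True, m: False, r: False}
  {n: True, m: True, q: False, r: False}
  {n: True, m: False, q: False, r: False}
  {q: True, r: True, m: True, n: False}
  {r: True, m: True, n: False, q: False}


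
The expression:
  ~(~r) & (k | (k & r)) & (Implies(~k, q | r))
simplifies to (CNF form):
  k & r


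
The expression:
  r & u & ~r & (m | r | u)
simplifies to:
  False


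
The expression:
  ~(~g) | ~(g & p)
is always true.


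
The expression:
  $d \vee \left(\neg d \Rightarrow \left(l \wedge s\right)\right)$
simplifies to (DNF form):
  $d \vee \left(l \wedge s\right)$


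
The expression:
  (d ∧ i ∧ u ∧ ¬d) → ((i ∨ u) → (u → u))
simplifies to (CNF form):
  True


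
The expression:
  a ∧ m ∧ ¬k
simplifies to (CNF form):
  a ∧ m ∧ ¬k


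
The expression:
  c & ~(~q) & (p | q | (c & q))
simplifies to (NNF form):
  c & q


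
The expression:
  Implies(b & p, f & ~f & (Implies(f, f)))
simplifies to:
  ~b | ~p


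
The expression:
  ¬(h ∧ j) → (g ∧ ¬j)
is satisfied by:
  {g: True, h: True, j: False}
  {g: True, h: False, j: False}
  {g: True, j: True, h: True}
  {j: True, h: True, g: False}


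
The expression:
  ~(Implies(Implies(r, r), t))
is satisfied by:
  {t: False}


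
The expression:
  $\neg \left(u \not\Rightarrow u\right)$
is always true.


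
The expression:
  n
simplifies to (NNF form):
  n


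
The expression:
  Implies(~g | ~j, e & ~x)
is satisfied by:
  {g: True, j: True, e: True, x: False}
  {g: True, j: True, e: False, x: False}
  {g: True, e: True, j: False, x: False}
  {j: True, e: True, g: False, x: False}
  {e: True, g: False, j: False, x: False}
  {x: True, g: True, j: True, e: True}
  {x: True, g: True, j: True, e: False}


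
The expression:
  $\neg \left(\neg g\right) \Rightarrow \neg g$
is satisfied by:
  {g: False}


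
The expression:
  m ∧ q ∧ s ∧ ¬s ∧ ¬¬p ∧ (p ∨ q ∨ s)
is never true.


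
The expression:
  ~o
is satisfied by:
  {o: False}


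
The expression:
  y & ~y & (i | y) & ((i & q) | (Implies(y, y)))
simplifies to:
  False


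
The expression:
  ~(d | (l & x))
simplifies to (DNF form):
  (~d & ~l) | (~d & ~x)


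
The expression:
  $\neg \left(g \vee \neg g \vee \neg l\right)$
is never true.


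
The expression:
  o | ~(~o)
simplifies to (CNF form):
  o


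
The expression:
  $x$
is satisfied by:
  {x: True}


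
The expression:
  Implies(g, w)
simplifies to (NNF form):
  w | ~g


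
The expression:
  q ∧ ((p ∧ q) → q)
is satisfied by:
  {q: True}


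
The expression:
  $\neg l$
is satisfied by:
  {l: False}


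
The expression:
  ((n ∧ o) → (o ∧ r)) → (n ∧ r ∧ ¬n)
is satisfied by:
  {o: True, n: True, r: False}


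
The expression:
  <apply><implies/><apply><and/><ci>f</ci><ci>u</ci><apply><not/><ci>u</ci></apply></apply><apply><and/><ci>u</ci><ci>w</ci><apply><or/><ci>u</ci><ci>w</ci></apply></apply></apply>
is always true.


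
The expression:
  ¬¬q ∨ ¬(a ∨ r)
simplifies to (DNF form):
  q ∨ (¬a ∧ ¬r)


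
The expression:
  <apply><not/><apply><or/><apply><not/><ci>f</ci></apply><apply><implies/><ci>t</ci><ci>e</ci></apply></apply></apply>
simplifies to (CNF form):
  <apply><and/><ci>f</ci><ci>t</ci><apply><not/><ci>e</ci></apply></apply>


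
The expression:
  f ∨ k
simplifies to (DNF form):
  f ∨ k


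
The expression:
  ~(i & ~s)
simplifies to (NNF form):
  s | ~i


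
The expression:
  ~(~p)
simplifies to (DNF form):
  p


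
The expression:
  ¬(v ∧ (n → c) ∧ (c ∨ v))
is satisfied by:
  {n: True, v: False, c: False}
  {n: False, v: False, c: False}
  {c: True, n: True, v: False}
  {c: True, n: False, v: False}
  {v: True, n: True, c: False}


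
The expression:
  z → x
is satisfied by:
  {x: True, z: False}
  {z: False, x: False}
  {z: True, x: True}


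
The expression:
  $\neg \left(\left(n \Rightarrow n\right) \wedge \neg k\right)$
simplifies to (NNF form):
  $k$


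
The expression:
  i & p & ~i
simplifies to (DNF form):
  False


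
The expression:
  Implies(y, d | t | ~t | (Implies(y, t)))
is always true.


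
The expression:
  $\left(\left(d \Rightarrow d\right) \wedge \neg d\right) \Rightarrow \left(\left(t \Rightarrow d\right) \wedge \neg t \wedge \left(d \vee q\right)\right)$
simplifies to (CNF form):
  $\left(d \vee q\right) \wedge \left(d \vee \neg t\right)$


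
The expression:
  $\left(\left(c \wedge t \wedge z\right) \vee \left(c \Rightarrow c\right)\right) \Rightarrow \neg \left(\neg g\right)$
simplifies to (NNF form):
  $g$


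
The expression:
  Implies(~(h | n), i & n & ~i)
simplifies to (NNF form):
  h | n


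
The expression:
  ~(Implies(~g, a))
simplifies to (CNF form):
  ~a & ~g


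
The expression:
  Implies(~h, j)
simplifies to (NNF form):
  h | j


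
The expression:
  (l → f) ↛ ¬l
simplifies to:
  f ∧ l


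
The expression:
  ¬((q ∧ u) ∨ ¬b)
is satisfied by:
  {b: True, u: False, q: False}
  {b: True, q: True, u: False}
  {b: True, u: True, q: False}


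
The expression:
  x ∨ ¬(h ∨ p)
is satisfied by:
  {x: True, p: False, h: False}
  {x: True, h: True, p: False}
  {x: True, p: True, h: False}
  {x: True, h: True, p: True}
  {h: False, p: False, x: False}


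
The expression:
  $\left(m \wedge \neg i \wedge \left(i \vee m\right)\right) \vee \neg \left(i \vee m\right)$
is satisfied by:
  {i: False}


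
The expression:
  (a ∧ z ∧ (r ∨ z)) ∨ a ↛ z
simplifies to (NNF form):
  a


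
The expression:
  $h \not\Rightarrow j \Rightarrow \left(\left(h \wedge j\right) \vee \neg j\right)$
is always true.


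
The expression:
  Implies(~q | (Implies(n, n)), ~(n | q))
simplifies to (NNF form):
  ~n & ~q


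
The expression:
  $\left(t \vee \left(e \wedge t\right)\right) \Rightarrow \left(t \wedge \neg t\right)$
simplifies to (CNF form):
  $\neg t$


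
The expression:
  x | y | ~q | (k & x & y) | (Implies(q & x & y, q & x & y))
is always true.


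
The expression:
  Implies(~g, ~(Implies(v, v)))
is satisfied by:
  {g: True}


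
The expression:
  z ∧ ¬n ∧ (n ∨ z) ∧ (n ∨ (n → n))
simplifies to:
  z ∧ ¬n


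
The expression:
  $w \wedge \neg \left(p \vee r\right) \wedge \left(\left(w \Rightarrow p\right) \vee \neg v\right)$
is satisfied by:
  {w: True, v: False, p: False, r: False}


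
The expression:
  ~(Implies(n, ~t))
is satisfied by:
  {t: True, n: True}


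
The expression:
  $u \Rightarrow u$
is always true.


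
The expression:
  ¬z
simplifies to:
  ¬z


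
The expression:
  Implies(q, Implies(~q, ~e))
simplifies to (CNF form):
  True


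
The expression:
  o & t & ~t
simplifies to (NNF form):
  False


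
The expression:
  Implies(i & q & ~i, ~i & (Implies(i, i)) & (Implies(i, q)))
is always true.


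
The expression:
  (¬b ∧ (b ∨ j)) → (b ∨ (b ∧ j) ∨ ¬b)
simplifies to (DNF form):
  True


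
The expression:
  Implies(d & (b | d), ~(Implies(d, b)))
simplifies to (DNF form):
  ~b | ~d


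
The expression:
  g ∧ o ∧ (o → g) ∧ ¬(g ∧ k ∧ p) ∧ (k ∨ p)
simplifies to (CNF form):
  g ∧ o ∧ (k ∨ p) ∧ (¬k ∨ ¬p)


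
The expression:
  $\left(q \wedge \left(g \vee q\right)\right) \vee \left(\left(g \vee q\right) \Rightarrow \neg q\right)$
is always true.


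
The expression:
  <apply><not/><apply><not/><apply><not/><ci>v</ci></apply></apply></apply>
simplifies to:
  <apply><not/><ci>v</ci></apply>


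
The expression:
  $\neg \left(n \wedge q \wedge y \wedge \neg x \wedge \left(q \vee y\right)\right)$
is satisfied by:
  {x: True, y: False, n: False, q: False}
  {x: False, y: False, n: False, q: False}
  {q: True, x: True, y: False, n: False}
  {q: True, x: False, y: False, n: False}
  {x: True, n: True, q: False, y: False}
  {n: True, q: False, y: False, x: False}
  {q: True, n: True, x: True, y: False}
  {q: True, n: True, x: False, y: False}
  {x: True, y: True, q: False, n: False}
  {y: True, q: False, n: False, x: False}
  {x: True, q: True, y: True, n: False}
  {q: True, y: True, x: False, n: False}
  {x: True, n: True, y: True, q: False}
  {n: True, y: True, q: False, x: False}
  {q: True, n: True, y: True, x: True}


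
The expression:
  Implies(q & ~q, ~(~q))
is always true.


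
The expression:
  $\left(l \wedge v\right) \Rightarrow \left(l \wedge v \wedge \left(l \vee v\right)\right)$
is always true.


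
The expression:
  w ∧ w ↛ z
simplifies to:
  w ∧ ¬z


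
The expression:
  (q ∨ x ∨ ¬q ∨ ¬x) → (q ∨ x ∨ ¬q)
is always true.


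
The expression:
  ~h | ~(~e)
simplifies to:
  e | ~h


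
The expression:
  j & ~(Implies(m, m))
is never true.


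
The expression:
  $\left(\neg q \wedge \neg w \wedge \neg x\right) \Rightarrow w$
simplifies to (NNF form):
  $q \vee w \vee x$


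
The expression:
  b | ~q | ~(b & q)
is always true.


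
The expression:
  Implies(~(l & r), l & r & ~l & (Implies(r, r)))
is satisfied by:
  {r: True, l: True}


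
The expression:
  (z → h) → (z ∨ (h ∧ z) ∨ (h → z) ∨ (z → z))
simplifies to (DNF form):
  True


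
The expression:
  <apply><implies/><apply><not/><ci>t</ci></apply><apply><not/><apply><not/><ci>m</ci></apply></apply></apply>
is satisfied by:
  {t: True, m: True}
  {t: True, m: False}
  {m: True, t: False}


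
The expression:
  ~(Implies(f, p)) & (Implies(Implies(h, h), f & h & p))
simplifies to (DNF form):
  False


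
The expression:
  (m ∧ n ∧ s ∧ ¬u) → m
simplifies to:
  True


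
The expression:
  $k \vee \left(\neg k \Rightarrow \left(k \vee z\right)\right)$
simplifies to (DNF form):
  $k \vee z$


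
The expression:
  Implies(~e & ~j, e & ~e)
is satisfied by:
  {e: True, j: True}
  {e: True, j: False}
  {j: True, e: False}


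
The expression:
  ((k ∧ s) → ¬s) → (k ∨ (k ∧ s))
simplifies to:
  k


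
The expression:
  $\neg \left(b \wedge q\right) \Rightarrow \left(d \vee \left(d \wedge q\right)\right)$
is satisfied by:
  {b: True, d: True, q: True}
  {b: True, d: True, q: False}
  {d: True, q: True, b: False}
  {d: True, q: False, b: False}
  {b: True, q: True, d: False}
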